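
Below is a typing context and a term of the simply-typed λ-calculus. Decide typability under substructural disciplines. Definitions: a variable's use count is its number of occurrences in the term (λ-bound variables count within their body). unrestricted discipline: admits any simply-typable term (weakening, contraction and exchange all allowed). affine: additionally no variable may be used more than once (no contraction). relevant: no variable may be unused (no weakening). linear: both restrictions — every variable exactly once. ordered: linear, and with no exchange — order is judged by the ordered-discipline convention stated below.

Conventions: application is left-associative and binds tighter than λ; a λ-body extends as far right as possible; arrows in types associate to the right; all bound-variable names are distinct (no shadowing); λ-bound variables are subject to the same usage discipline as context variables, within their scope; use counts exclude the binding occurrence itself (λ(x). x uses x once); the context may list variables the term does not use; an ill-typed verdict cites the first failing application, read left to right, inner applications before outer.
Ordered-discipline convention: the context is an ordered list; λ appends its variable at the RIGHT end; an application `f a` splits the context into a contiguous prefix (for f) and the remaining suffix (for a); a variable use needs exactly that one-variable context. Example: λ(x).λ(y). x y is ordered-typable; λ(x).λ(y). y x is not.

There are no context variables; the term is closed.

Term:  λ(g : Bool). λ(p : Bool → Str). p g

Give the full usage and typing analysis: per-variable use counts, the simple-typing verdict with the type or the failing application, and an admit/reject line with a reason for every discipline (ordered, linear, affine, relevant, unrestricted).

usage: g (bound) ×1; p (bound) ×1
left-to-right use order: p, g
typing: ✓ — Bool → (Bool → Str) → Str
ordered: ✗ — needs exchange: uses follow p, g
linear: ✓ — each of g, p used exactly once
affine: ✓ — none of g, p used more than once
relevant: ✓ — at least one use each (g, p)
unrestricted: ✓ — simply typable at Bool → (Bool → Str) → Str; W, C, E all held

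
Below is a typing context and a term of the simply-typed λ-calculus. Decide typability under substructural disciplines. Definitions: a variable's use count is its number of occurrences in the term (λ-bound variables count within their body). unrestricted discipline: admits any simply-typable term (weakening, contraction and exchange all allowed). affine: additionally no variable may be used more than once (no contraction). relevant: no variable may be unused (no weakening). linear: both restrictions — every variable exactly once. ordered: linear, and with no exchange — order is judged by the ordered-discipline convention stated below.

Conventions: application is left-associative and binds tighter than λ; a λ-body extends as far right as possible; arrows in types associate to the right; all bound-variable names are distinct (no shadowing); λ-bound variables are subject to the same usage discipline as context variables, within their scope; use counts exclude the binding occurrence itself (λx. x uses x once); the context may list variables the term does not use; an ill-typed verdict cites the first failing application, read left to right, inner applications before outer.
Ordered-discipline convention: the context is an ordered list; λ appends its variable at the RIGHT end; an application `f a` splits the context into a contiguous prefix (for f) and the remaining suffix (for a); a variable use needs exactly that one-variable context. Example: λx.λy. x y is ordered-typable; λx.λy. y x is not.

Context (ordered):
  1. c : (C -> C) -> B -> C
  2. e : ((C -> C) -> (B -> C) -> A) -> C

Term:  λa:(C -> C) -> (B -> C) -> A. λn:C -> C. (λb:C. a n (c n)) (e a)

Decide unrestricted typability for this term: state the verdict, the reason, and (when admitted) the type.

yes — simply typable at ((C -> C) -> (B -> C) -> A) -> (C -> C) -> A; W, C, E all held; term : ((C -> C) -> (B -> C) -> A) -> (C -> C) -> A
counts: c: 1×, e: 1×, a (λ-bound): 2×, n (λ-bound): 2×, b (λ-bound): 0×
order of uses: a, n, c, n, e, a
typing: the term checks, with type ((C -> C) -> (B -> C) -> A) -> (C -> C) -> A
per-discipline verdicts: ordered ✗ · linear ✗ · affine ✗ · relevant ✗ · unrestricted ✓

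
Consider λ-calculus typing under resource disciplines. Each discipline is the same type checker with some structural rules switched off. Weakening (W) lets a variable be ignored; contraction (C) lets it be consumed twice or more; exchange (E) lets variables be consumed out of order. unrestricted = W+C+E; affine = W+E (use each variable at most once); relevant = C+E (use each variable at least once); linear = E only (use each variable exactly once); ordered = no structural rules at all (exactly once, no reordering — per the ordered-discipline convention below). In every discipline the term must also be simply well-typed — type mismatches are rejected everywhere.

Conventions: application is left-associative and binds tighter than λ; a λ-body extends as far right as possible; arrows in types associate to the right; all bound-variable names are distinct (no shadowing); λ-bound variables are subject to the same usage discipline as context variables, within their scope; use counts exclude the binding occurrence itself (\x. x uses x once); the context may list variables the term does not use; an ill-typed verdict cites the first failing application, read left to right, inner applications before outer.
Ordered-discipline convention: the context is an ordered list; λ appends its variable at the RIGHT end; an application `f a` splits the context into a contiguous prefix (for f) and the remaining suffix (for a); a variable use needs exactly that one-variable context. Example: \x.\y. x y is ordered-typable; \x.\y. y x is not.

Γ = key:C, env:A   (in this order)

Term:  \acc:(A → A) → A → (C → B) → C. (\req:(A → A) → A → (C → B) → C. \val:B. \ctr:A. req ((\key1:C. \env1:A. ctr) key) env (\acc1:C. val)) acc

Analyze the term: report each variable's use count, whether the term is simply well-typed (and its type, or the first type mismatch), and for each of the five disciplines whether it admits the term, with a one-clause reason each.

counts: key ×1; env ×1; acc [bound] ×1; req [bound] ×1; val [bound] ×1; ctr [bound] ×1; key1 [bound] ×0; env1 [bound] ×0; acc1 [bound] ×0
uses in reading order: req, ctr, key, env, val, acc
typing: the term checks, with type ((A → A) → A → (C → B) → C) → B → A → C
ordered: ✗ — key1, env1, acc1 never used (weakening)
linear: ✗ — key1, env1, acc1 never used (weakening)
affine: ✓ — at most one use each (key, env, acc, req, val, ctr, key1, env1, acc1)
relevant: ✗ — key1, env1, acc1 never used (weakening)
unrestricted: ✓ — typability at ((A → A) → A → (C → B) → C) → B → A → C is all that's needed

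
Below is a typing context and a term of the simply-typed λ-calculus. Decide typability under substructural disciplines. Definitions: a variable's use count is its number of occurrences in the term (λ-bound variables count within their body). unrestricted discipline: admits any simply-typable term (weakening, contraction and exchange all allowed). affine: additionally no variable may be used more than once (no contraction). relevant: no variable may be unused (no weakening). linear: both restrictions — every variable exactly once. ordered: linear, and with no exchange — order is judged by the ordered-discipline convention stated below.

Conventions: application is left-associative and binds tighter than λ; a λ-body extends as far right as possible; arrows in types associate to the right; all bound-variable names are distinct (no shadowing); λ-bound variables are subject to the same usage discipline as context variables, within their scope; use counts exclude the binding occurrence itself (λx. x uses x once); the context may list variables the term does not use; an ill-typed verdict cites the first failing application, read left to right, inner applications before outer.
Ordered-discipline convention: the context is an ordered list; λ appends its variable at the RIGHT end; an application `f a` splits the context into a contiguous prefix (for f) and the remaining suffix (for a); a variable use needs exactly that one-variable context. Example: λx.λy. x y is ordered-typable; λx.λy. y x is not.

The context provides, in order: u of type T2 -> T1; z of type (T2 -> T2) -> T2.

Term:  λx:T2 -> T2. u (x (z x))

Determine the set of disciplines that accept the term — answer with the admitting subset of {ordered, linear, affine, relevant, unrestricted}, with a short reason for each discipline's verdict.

admitted in: relevant, unrestricted
usage: u ×1; z ×1; x [bound] ×2
order of uses: u, x, z, x
typing: the term checks, with type (T2 -> T2) -> T1
ordered ✗ (repeated use of x ×2)
linear ✗ (repeated use of x ×2)
affine ✗ (repeated use of x ×2)
relevant ✓ (none of u, z, x goes unused)
unrestricted ✓ (simply typable at (T2 -> T2) -> T1; W, C, E all held)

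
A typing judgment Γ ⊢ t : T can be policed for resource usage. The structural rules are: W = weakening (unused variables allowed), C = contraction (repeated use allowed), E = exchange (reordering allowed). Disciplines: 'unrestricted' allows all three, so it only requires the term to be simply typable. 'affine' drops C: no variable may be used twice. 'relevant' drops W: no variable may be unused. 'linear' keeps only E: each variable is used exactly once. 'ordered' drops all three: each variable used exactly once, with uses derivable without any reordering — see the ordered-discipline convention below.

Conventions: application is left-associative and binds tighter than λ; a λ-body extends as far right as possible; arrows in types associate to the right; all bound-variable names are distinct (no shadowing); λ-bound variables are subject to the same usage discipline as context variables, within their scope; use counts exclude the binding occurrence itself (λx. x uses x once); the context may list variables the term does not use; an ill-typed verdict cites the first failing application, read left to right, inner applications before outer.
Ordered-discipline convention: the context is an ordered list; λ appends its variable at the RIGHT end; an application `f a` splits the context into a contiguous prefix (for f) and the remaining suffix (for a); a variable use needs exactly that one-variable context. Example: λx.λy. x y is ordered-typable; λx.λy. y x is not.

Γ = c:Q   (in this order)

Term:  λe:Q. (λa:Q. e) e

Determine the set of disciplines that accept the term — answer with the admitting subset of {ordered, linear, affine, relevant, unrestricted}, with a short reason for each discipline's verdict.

admitted by: unrestricted
use counts: c ×0, e (λ-bound) ×2, a (λ-bound) ×0
left-to-right use order: e, e
typing: ✓ — Q -> Q
ordered ✗ (e ×2 used more than once (contraction); needs weakening: c, a unused)
linear ✗ (e ×2 used more than once (contraction); needs weakening: c, a unused)
affine ✗ (e ×2 used more than once (contraction))
relevant ✗ (needs weakening: c, a unused)
unrestricted ✓ (well-typed at Q -> Q; no restrictions here)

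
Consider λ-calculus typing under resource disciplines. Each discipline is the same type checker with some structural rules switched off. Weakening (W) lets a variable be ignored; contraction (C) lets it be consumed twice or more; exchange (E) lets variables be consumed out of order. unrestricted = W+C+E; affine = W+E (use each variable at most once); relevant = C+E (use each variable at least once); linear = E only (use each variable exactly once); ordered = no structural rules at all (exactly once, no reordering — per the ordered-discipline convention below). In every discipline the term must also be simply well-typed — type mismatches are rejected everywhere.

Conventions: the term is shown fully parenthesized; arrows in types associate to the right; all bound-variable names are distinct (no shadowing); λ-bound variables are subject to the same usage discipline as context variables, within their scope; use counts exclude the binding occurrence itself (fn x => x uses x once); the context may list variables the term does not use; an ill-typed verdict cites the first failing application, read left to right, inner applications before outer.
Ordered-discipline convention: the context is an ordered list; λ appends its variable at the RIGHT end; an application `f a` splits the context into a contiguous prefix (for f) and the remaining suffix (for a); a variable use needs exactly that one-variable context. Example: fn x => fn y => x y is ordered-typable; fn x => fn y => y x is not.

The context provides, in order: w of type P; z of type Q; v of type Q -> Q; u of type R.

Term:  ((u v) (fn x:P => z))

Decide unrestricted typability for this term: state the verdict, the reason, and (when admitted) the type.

no — fails simple typing
variable uses: w=0; z=1; v=1; u=1; x (λ-bound)=0
uses in reading order: u, v, z
typing: ill-typed: non-function type R applied to an argument
across the five disciplines: ordered ✗, linear ✗, affine ✗, relevant ✗, unrestricted ✗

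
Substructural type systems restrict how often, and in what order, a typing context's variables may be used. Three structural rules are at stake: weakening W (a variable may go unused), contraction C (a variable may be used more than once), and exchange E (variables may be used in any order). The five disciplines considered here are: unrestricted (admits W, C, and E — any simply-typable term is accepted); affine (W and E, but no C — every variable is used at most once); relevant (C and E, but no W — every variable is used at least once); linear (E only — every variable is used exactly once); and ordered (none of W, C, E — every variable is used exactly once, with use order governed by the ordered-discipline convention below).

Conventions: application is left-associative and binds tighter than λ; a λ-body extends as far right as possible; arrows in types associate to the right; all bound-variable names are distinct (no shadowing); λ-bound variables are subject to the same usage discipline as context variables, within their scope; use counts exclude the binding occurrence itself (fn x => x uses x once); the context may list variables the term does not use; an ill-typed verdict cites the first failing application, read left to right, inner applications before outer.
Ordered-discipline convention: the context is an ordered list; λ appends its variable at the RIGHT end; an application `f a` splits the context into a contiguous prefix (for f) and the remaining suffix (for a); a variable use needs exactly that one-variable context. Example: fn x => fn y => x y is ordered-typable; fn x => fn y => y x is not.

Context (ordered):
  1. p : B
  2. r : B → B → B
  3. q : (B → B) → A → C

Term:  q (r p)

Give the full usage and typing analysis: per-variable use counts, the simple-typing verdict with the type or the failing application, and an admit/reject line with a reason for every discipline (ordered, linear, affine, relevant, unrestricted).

use counts: p ×1; r ×1; q ×1
left-to-right use order: q, r, p
typing: the term checks, with type A → C
ordered ✗ (use order q, r, p needs exchange)
linear ✓ (single use per variable (p, r, q))
affine ✓ (no duplicate uses among p, r, q)
relevant ✓ (every one of p, r, q appears)
unrestricted ✓ (type-checks (A → C) and nothing is barred)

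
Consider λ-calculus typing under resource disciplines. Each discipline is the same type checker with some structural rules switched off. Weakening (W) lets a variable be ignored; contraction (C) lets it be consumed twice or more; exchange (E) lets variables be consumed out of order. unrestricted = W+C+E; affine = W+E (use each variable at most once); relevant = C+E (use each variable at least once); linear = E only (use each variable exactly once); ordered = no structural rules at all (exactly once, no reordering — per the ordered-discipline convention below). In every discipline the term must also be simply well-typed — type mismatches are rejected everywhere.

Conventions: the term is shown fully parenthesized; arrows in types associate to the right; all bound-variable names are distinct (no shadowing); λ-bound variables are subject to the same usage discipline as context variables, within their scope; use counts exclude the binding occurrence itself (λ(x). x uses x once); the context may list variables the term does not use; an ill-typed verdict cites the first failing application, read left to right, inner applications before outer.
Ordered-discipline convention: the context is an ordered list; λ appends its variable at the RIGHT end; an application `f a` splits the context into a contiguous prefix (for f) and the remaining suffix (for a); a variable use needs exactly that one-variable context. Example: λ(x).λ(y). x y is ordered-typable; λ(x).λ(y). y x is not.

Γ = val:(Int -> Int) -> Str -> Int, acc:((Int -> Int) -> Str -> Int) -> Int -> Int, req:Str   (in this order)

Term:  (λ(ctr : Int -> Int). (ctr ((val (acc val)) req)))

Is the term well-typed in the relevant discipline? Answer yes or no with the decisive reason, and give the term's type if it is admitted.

yes — every one of val, acc, req, ctr appears; term : (Int -> Int) -> Int
use counts: val: 2, acc: 1, req: 1, ctr (bound): 1
order of uses: ctr, val, acc, val, req
typing: ✓ — (Int -> Int) -> Int
summary: ordered ✗, linear ✗, affine ✗, relevant ✓, unrestricted ✓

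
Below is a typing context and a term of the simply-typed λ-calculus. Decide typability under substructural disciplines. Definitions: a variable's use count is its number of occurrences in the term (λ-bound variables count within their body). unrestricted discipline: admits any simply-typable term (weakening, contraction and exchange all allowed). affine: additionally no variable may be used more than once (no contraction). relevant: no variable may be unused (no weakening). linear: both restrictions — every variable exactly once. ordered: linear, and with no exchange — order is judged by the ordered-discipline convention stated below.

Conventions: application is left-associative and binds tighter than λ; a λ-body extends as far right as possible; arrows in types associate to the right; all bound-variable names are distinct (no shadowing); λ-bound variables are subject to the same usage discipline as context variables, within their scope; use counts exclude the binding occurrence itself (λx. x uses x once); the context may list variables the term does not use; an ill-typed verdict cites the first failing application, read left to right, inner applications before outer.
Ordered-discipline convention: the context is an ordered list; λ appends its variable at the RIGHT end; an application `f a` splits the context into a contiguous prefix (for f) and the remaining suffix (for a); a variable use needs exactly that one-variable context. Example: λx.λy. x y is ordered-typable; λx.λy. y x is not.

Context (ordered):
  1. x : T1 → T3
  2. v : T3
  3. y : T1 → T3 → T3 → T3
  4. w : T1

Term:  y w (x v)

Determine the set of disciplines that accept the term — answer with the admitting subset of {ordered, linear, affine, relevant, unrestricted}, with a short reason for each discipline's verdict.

admitting disciplines: none
variable uses: x ×1; v ×1; y ×1; w ×1
order of uses: y, w, x, v
typing: ill-typed: an argument T3 mismatches the expected T1
ordered: ✗ — the type mismatch rejects it
linear: ✗ — not simply typable
affine: ✗ — fails simple typing
relevant: ✗ — a type mismatch blocks all five
unrestricted: ✗ — the type mismatch rejects it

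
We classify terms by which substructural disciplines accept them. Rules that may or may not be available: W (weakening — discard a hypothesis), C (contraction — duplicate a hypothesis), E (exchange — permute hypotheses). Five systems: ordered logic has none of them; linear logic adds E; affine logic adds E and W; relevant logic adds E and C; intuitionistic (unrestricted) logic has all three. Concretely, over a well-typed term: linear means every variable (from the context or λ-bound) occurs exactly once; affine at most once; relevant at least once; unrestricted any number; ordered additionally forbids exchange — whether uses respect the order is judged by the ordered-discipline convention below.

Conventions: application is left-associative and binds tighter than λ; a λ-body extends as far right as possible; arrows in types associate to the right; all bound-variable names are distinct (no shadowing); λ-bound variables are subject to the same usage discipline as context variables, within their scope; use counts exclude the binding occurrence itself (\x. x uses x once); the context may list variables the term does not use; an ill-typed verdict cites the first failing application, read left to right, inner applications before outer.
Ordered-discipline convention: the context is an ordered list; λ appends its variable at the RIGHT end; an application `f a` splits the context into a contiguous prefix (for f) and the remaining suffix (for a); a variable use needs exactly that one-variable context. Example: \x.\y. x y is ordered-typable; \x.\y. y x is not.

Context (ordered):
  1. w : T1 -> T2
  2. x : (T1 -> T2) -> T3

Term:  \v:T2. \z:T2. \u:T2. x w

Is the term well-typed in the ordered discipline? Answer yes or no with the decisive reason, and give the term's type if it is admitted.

no — unused: v, z, u — weakening required
variable uses: w: 1×; x: 1×; v (bound): 0×; z (bound): 0×; u (bound): 0×
left-to-right use order: x, w
typing: the term checks, with type T2 -> T2 -> T2 -> T3
across the five disciplines: ordered ✗; linear ✗; affine ✓; relevant ✗; unrestricted ✓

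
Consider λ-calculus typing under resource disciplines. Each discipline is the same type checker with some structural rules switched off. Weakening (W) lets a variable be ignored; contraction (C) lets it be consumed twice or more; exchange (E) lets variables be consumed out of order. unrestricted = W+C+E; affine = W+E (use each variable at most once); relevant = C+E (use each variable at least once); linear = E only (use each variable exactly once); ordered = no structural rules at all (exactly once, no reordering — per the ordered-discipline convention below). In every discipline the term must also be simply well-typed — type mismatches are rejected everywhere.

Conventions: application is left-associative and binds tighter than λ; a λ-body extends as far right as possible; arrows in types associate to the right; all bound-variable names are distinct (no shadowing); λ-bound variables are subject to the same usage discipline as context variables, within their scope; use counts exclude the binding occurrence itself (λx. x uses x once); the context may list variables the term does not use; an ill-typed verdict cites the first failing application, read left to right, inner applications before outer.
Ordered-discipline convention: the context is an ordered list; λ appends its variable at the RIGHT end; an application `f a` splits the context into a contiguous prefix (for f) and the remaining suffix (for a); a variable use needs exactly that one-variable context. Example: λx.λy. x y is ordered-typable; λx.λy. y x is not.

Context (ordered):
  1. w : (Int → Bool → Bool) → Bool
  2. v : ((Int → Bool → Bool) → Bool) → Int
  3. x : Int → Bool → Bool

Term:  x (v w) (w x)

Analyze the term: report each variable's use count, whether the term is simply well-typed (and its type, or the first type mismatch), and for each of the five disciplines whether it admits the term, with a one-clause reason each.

variable uses: w=2; v=1; x=2
uses in reading order: x, v, w, w, x
typing: well-typed at Bool
ordered: ✗ — w ×2, x ×2 used more than once (contraction)
linear: ✗ — w ×2, x ×2 used more than once (contraction)
affine: ✗ — w ×2, x ×2 used more than once (contraction)
relevant: ✓ — at least one use each (w, v, x)
unrestricted: ✓ — type-checks (Bool) and nothing is barred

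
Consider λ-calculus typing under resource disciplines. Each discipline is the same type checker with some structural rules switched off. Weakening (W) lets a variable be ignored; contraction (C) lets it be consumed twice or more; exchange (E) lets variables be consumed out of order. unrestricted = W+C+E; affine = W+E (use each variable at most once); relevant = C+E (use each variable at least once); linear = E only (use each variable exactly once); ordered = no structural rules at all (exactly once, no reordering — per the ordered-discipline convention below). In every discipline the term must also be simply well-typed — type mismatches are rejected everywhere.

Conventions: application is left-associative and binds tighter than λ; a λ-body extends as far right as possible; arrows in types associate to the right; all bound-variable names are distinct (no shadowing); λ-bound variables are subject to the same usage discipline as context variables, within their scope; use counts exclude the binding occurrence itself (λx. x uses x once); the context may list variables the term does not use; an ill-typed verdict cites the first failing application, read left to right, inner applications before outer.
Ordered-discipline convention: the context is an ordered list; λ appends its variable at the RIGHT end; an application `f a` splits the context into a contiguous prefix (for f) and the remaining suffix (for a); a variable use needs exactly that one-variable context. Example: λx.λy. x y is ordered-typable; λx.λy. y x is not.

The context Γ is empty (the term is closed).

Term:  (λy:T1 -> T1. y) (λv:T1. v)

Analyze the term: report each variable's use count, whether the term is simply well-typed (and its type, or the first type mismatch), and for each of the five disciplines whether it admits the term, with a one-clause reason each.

counts: y (λ-bound): 1, v (λ-bound): 1
order of uses: y, v
typing: well-typed — term : T1 -> T1
ordered: ✓ — one use each (y, v); ordered split holds
linear: ✓ — single use per variable (y, v)
affine: ✓ — no duplicate uses among y, v
relevant: ✓ — at least one use each (y, v)
unrestricted: ✓ — well-typed at T1 -> T1; no restrictions here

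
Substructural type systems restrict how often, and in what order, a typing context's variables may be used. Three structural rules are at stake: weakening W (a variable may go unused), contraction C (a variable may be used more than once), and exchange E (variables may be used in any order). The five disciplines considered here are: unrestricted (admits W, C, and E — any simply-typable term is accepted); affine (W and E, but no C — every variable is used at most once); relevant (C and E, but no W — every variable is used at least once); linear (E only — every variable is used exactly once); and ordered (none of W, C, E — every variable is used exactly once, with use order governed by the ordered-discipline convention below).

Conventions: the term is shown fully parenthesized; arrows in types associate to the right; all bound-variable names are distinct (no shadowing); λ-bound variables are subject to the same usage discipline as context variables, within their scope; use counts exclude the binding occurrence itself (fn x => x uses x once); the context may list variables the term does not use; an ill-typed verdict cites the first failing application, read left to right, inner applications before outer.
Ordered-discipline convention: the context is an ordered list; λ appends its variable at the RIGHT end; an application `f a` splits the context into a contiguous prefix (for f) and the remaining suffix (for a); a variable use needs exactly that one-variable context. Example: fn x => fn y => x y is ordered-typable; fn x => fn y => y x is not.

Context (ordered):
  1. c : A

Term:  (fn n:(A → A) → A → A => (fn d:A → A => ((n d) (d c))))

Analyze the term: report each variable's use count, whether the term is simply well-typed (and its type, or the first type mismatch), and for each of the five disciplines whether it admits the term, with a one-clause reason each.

use counts: c ×1; n (λ-bound) ×1; d (λ-bound) ×2
use order (left to right): n, d, d, c
typing: well-typed at ((A → A) → A → A) → (A → A) → A
ordered: ✗ — uses contraction: d ×2
linear: ✗ — uses contraction: d ×2
affine: ✗ — uses contraction: d ×2
relevant: ✓ — c, n, d: all used, weakening unneeded
unrestricted: ✓ — well-typed at ((A → A) → A → A) → (A → A) → A; no restrictions here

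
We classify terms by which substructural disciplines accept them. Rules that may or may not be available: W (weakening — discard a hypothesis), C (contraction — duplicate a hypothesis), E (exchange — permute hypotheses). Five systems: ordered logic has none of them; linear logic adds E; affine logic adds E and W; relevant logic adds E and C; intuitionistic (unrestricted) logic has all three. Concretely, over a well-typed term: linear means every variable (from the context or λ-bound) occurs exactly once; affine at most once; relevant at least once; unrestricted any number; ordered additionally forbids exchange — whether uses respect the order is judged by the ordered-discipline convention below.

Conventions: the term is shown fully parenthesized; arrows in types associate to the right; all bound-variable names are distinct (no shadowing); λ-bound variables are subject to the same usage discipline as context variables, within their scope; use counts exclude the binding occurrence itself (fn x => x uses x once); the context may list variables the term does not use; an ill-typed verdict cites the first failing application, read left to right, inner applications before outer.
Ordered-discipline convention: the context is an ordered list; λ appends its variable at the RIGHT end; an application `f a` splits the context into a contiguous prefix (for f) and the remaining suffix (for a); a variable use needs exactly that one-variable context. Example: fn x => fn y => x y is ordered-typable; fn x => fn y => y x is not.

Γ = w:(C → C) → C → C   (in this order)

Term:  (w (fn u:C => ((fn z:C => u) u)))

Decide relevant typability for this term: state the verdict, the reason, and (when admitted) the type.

no — needs weakening: z unused
variable uses: w ×1, u (λ-bound) ×2, z (λ-bound) ×0
left-to-right use order: w, u, u
typing: ✓ — C → C
summary: ordered ✗ | linear ✗ | affine ✗ | relevant ✗ | unrestricted ✓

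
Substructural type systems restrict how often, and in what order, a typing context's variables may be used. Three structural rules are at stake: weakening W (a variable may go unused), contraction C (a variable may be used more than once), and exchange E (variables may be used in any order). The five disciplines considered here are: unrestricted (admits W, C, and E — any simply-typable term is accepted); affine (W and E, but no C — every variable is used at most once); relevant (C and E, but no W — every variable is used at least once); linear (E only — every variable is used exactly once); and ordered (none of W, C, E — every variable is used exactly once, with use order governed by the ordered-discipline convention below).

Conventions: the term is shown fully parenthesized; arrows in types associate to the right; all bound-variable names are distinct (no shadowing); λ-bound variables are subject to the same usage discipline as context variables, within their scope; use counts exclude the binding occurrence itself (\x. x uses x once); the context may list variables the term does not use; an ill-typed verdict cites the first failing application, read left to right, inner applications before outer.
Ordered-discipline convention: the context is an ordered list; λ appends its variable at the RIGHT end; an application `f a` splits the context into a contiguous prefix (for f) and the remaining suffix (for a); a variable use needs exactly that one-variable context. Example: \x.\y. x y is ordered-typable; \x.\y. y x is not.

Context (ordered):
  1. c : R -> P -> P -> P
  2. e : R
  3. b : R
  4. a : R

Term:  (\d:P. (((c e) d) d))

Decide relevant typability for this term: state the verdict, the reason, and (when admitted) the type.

no — unused: b, a — weakening required
variable uses: c: 1×, e: 1×, b: 0×, a: 0×, d [bound]: 2×
left-to-right use order: c, e, d, d
typing: ✓ — P -> P
across the five disciplines: ordered ✗; linear ✗; affine ✗; relevant ✗; unrestricted ✓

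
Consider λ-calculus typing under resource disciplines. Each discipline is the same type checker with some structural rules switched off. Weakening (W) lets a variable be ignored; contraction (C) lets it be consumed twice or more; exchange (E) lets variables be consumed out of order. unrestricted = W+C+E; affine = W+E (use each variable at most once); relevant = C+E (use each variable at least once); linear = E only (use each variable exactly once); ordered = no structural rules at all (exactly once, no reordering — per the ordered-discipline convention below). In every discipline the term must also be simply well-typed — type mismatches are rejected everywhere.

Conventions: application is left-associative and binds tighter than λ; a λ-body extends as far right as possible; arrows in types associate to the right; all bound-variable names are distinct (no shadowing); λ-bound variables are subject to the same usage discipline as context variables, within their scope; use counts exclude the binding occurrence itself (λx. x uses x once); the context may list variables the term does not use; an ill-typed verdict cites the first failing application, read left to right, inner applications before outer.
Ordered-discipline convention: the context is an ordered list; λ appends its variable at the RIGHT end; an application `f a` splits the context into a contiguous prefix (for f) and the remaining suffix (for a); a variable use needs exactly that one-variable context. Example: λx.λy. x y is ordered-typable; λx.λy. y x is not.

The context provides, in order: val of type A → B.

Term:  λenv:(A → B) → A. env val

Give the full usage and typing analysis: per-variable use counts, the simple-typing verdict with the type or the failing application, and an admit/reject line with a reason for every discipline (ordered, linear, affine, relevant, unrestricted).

usage: val=1; env (bound)=1
use order (left to right): env, val
typing: the term checks, with type ((A → B) → A) → A
ordered: ✗ — no ordered split (uses run env, val)
linear: ✓ — exactly-once usage across val, env
affine: ✓ — at most one use each (val, env)
relevant: ✓ — every one of val, env appears
unrestricted: ✓ — typability at ((A → B) → A) → A is all that's needed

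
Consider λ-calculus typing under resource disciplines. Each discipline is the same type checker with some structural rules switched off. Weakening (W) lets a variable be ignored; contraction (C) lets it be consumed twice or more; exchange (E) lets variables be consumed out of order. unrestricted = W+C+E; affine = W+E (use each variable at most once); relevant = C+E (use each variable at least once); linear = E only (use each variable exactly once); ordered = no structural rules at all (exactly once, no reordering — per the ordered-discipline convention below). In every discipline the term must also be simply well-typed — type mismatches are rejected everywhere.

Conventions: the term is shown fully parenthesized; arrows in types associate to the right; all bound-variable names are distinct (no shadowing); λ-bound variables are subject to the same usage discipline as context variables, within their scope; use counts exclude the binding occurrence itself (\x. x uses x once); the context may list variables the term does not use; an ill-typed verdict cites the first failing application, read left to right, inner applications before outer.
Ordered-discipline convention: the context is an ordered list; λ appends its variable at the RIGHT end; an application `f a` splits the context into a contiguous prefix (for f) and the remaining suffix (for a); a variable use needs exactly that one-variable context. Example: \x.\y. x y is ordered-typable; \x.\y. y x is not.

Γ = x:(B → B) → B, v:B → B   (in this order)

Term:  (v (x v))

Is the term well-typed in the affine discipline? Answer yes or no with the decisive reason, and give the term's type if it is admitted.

no — repeated use of v ×2
use counts: x=1; v=2
uses in reading order: v, x, v
typing: ✓ — B
all disciplines: ordered ✗; linear ✗; affine ✗; relevant ✓; unrestricted ✓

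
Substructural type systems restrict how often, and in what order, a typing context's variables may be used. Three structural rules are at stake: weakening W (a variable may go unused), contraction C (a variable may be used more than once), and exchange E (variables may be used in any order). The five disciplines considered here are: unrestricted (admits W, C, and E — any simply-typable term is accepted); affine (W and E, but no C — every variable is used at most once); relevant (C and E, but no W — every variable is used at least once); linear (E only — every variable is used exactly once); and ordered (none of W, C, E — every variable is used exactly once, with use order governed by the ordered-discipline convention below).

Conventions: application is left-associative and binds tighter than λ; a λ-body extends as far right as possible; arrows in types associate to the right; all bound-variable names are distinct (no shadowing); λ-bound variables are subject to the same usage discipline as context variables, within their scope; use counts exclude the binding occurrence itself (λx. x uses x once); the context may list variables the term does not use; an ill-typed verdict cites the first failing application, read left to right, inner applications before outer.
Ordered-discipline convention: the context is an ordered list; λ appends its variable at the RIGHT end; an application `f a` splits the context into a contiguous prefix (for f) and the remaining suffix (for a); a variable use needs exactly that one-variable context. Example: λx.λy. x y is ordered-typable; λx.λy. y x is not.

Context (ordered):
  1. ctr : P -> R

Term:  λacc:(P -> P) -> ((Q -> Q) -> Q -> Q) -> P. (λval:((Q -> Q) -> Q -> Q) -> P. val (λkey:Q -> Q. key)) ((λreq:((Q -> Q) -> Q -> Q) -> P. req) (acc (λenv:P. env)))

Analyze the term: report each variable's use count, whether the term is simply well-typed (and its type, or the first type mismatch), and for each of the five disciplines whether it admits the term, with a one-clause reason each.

use counts: ctr: 0; acc [bound]: 1; val [bound]: 1; key [bound]: 1; req [bound]: 1; env [bound]: 1
order of uses: val, key, req, acc, env
typing: well-typed — term : ((P -> P) -> ((Q -> Q) -> Q -> Q) -> P) -> P
ordered: ✗, needs weakening: ctr unused
linear: ✗, needs weakening: ctr unused
affine: ✓, no duplicate uses among ctr, acc, val, key, req, env
relevant: ✗, needs weakening: ctr unused
unrestricted: ✓, typability at ((P -> P) -> ((Q -> Q) -> Q -> Q) -> P) -> P is all that's needed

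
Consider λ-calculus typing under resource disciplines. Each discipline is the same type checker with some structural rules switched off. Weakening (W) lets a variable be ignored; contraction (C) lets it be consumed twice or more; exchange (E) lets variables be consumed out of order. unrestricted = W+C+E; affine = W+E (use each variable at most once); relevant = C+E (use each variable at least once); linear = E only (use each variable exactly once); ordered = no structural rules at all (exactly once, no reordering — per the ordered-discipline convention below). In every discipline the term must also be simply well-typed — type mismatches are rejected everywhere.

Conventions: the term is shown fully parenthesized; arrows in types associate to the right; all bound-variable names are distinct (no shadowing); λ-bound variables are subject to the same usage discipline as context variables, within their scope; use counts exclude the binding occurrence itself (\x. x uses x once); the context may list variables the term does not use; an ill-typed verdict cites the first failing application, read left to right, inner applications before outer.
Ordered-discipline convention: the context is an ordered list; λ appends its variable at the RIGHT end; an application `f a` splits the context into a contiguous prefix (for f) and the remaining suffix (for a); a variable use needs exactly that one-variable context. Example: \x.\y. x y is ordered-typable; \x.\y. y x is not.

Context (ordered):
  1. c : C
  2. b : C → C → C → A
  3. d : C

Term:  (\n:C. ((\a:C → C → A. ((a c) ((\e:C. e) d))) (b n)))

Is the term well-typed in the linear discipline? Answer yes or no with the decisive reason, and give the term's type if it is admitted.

yes — exactly-once usage across c, b, d, n, a, e; term : C → A
variable uses: c=1, b=1, d=1, n (λ-bound)=1, a (λ-bound)=1, e (λ-bound)=1
order of uses: a, c, e, d, b, n
typing: well-typed at C → A
per-discipline verdicts: ordered ✗ | linear ✓ | affine ✓ | relevant ✓ | unrestricted ✓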